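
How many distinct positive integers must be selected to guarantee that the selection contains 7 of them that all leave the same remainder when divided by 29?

The 29 residue classes mod 29 are the pigeonholes.
With 174 integers one could put 6 in each residue class and have no class reach 7.
The 175th integer pushes some class to 7, so 29·6 + 1 = 175.

175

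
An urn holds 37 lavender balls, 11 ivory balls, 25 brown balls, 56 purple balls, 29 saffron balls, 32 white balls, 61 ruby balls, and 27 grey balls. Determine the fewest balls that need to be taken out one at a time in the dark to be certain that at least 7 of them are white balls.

In the worst case for collecting white balls, every non-white ball comes out first.
There are 37 + 11 + 25 + 56 + 29 + 61 + 27 = 246 non-white balls altogether.
After those, each further ball must be white, so 246 + 7 = 253 draws guarantee 7 white balls.

253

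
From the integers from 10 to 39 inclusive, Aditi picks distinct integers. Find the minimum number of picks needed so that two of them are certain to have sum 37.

Two chosen integers sum to 37 exactly when both halves of some pair {x, 37−x} with 10 ≤ x ≤ 37−x ≤ 27 are chosen — 9 such pairs.
The remaining 12 elements (those with no distinct partner in range) can never complete a 37-sum, so the worst case takes all of them and one from each pair: 12 + 9 = 21.
The 22nd integer has to be the second member of some pair, so 21 + 1 = 22.

22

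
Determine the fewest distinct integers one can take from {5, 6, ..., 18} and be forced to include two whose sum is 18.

Group the elements by complementary pair {x, 18−x}: {5,13}, {6,12}, {7,11}, …, giving 4 two-element pairs; the single value 9 (it cannot pair with itself since the integers are distinct); and 5 integers whose partner 18−x falls outside [5,18].
Treating each of those 10 groups as a pigeonhole, one can pick one integer per group — 10 integers — with no two summing to 18.
The 11th integer lands in an occupied pair, forcing a sum of 18.

11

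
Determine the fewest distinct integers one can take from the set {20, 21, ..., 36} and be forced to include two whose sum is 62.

13

Group the elements by complementary pair {x, 62−x}: {26,36}, {27,35}, {28,34}, …, giving 5 two-element pairs; the single value 31 (it cannot pair with itself since the integers are distinct); and 6 integers whose partner 62−x falls outside [20,36].
Treating each of those 12 groups as a pigeonhole, one can pick one integer per group — 12 integers — with no two summing to 62.
The 13th integer lands in an occupied pair, forcing a sum of 62.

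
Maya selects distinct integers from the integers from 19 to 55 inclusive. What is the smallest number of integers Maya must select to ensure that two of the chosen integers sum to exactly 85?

A set avoiding the sum 85 can contain at most one of each pair {x, 85−x}, plus the 11 elements whose complement lies outside the range.
The integers 19, …, 42 (24 of them) are such a set: any two sum to at least 19+20 = 39 and at most 41+42 = 83 < 85.
Any 25th integer completes one of the 13 pairs, so 25 choices force a sum of 85.

25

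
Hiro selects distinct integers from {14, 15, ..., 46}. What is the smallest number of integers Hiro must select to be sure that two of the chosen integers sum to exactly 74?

25

Two chosen integers sum to 74 exactly when both halves of some pair {x, 74−x} with 28 ≤ x ≤ 74−x ≤ 46 are chosen — 9 such pairs.
The remaining 15 elements (those with no distinct partner in range) can never complete a 74-sum, so the worst case takes all of them and one from each pair: 15 + 9 = 24.
The 25th integer has to be the second member of some pair, so 24 + 1 = 25.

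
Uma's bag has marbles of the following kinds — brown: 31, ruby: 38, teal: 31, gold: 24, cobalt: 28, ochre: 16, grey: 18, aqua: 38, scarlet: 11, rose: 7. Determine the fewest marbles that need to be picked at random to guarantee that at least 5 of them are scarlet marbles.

In the worst case for collecting scarlet marbles, every non-scarlet marble comes out first.
There are 31 + 38 + 31 + 24 + 28 + 16 + 18 + 38 + 7 = 231 non-scarlet marbles altogether.
After those, each further marble must be scarlet, so 231 + 5 = 236 draws guarantee 5 scarlet marbles.

236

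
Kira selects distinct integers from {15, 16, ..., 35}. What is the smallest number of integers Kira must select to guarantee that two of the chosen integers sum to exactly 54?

14

Group the elements by complementary pair {x, 54−x}: {19,35}, {20,34}, {21,33}, …, giving 8 two-element pairs, the single value 27 (it cannot pair with itself since the integers are distinct), and 4 integers whose partner 54−x falls outside [15,35].
Treating each of those 13 groups as a pigeonhole, one can pick one integer per group — 13 integers — with no two summing to 54.
The 14th integer lands in an occupied pair, forcing a sum of 54.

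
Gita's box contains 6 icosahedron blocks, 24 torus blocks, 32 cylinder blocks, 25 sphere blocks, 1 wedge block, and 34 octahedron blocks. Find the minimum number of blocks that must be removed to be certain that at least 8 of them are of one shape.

Put each drawn block into a box by shape. The largest draw with every box below 8 takes min(count, 7) from each shape; shapes with fewer than 7 contribute all they have.
Σ min(cᵢ, 7) = 6 + 7 + 7 + 7 + 1 + 7 = 35.
Draw number 35 + 1 = 36 must push one box to 8.

36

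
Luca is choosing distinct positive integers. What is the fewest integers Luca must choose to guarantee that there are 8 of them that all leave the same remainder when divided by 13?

92

The 13 residue classes mod 13 are the pigeonholes.
With 91 integers one could put 7 in each residue class and have no class reach 8.
The 92nd integer pushes some class to 8, so 13·7 + 1 = 92.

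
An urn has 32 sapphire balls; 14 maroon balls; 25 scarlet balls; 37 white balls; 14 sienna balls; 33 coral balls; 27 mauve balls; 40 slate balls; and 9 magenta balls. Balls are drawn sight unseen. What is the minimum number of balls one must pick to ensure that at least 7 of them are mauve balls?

211

In the worst case for collecting mauve balls, every non-mauve ball comes out first.
There are 32 + 14 + 25 + 37 + 14 + 33 + 40 + 9 = 204 non-mauve balls altogether.
After those, each further ball must be mauve, so 204 + 7 = 211 draws guarantee 7 mauve balls.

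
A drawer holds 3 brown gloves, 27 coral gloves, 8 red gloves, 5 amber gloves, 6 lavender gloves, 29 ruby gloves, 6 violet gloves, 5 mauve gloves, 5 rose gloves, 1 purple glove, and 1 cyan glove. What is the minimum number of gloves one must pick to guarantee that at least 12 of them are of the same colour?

63

Put each drawn glove into a box by colour. The largest draw with every box below 12 takes min(count, 11) from each colour; colours with fewer than 11 contribute all they have.
Σ min(cᵢ, 11) = 3 + 11 + 8 + 5 + 6 + 11 + 6 + 5 + 5 + 1 + 1 = 62.
Draw number 62 + 1 = 63 must push one box to 12.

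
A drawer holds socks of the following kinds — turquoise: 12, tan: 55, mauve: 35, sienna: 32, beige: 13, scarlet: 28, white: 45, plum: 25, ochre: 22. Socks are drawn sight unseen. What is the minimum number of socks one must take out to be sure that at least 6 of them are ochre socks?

In the worst case for collecting ochre socks, every non-ochre sock comes out first.
There are 12 + 55 + 35 + 32 + 13 + 28 + 45 + 25 = 245 non-ochre socks altogether.
After those, each further sock must be ochre, so 245 + 6 = 251 draws guarantee 6 ochre socks.

251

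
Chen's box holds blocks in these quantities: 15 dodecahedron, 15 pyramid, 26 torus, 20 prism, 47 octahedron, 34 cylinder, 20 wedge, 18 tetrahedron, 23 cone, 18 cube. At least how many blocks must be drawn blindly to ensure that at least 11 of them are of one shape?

The 10 shapes are the holes; the blocks drawn are the pigeons.
To avoid 11 of any one shape, the worst case takes at most 10 of each shape.
That gives 10 + 10 + 10 + 10 + 10 + 10 + 10 + 10 + 10 + 10 = 100 blocks with no shape reaching 11.
The next block forces some shape to 11, so 100 + 1 = 101.

101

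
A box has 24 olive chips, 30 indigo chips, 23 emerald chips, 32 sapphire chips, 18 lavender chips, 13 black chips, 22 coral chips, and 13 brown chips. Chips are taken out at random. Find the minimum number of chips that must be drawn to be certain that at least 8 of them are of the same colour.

An adversary could hand out at most 7 chips per colour: 7 + 7 + 7 + 7 + 7 + 7 + 7 + 7 = 56 chips and still no colour has 8.
Pigeonhole: one more chip lands in a colour already at 7, so 57 draws are enough and 56 are not.

57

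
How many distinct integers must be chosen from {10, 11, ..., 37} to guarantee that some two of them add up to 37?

20

Two chosen integers sum to 37 exactly when both halves of some pair {x, 37−x} with 10 ≤ x ≤ 37−x ≤ 27 are chosen — 9 such pairs.
The remaining 10 elements (those with no distinct partner in range) can never complete a 37-sum, so the worst case takes all of them and one from each pair: 10 + 9 = 19.
The 20th integer has to be the second member of some pair, so 19 + 1 = 20.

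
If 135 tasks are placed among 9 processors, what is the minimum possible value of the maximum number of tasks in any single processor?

15

By pigeonhole, the 9 processors are the holes and the 135 tasks are the pigeons.
If every processor held at most 14 tasks, the total would be at most 9 × 14 = 126, which is less than 135.
So some processor holds at least ⌈135/9⌉ = 15 tasks.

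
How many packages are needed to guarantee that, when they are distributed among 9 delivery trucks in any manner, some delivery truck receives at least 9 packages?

With 72 packages one could put exactly 8 in each of the 9 delivery trucks, and no delivery truck would reach 9.
One more package must land in a delivery truck that already has 8, giving it 9.
So 9 × 8 + 1 = 73 packages are required.

73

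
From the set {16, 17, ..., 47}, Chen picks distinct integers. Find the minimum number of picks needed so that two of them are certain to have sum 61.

Two chosen integers sum to 61 exactly when both halves of some pair {x, 61−x} with 16 ≤ x ≤ 61−x ≤ 45 are chosen — 15 such pairs.
The remaining 2 elements (those with no distinct partner in range) can never complete a 61-sum, so the worst case takes all of them and one from each pair: 2 + 15 = 17.
By pigeonhole, the 18th integer has to be the second member of some pair, so 17 + 1 = 18.

18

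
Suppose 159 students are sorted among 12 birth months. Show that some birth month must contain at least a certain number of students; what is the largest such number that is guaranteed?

14

By pigeonhole, the 12 birth months are the holes and the 159 students are the pigeons.
If every birth month held at most 13 students, the total would be at most 12 × 13 = 156, which is less than 159.
So some birth month holds at least ⌈159/12⌉ = 14 students.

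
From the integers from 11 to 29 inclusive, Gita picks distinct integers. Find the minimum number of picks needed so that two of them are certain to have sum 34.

A set avoiding the sum 34 can contain at most one of each pair {x, 34−x}, plus the 7 elements whose complement lies outside the range or equal to its own complement.
The integers 17, …, 29 (13 of them) are such a set: any two sum to at least 17+18 = 35 > 34.
By pigeonhole, any 14th integer completes one of the 6 pairs, so 14 choices force a sum of 34.

14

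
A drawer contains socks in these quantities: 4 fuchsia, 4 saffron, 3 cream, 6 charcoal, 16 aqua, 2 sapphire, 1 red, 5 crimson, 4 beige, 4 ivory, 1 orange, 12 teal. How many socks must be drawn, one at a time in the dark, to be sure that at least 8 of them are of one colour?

49

Put each drawn sock into a box by colour. The largest draw with every box below 8 takes min(count, 7) from each colour; colours with fewer than 7 contribute all they have.
Σ min(cᵢ, 7) = 4 + 4 + 3 + 6 + 7 + 2 + 1 + 5 + 4 + 4 + 1 + 7 = 48.
Draw number 48 + 1 = 49 must push one box to 8.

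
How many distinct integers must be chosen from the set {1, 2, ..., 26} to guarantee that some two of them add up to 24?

16

A set avoiding the sum 24 can contain at most one of each pair {x, 24−x}, plus the 4 elements whose complement lies outside the range or equal to its own complement.
The integers 12, …, 26 (15 of them) are such a set: any two sum to at least 12+13 = 25 > 24.
Any 16th integer completes one of the 11 pairs, so 16 choices force a sum of 24.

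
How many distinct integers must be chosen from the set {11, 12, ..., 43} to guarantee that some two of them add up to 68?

25

Two chosen integers sum to 68 exactly when both halves of some pair {x, 68−x} with 25 ≤ x ≤ 68−x ≤ 43 are chosen — 9 such pairs.
The remaining 15 elements (those with no distinct partner in range) can never complete a 68-sum, so the worst case takes all of them and one from each pair: 15 + 9 = 24.
By the pigeonhole principle, the 25th integer has to be the second member of some pair, so 24 + 1 = 25.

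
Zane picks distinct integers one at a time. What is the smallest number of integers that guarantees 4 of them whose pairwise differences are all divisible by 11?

34

Integers whose pairwise differences are multiples of 11 are exactly those sharing a remainder mod 11. The 11 residue classes mod 11 are the pigeonholes.
With 33 integers one could put 3 in each residue class and have no class reach 4.
The 34th integer pushes some class to 4, so 11·3 + 1 = 34.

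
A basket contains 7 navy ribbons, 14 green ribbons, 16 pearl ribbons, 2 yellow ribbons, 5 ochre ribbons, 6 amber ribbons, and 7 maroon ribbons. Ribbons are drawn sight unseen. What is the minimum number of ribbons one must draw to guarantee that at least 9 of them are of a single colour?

44

By the pigeonhole principle, the 7 colours are the holes; the ribbons drawn are the pigeons.
To avoid 9 of any one colour, the worst case takes at most 8 of each colour, or every ribbon of a colour that has fewer than 8.
That gives 7 + 8 + 8 + 2 + 5 + 6 + 7 = 43 ribbons with no colour reaching 9.
The next ribbon forces some colour to 9, so 43 + 1 = 44.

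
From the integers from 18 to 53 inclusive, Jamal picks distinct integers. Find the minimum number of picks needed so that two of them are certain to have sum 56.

27

Two chosen integers sum to 56 exactly when both halves of some pair {x, 56−x} with 18 ≤ x ≤ 56−x ≤ 38 are chosen — 10 such pairs.
The remaining 16 elements (those with no distinct partner in range) can never complete a 56-sum, so the worst case takes all of them and one from each pair: 16 + 10 = 26.
By pigeonhole, the 27th integer has to be the second member of some pair, so 26 + 1 = 27.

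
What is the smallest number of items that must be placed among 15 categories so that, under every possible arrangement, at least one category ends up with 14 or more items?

With 195 items one could put exactly 13 in each of the 15 categories, and no category would reach 14.
One more item must land in a category that already has 13, giving it 14.
So 15 × 13 + 1 = 196 items are required.

196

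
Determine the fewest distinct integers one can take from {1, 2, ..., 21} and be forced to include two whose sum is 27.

14

Group the elements by complementary pair {x, 27−x}: {6,21}, {7,20}, {8,19}, …, giving 8 two-element pairs and 5 integers whose partner 27−x falls outside [1,21].
By pigeonhole, treating each of those 13 groups as a pigeonhole, one can pick one integer per group — 13 integers — with no two summing to 27.
The 14th integer lands in an occupied pair, forcing a sum of 27.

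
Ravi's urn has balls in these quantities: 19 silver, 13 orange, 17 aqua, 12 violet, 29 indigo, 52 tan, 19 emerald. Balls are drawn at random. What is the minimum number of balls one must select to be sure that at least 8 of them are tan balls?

117

In the worst case for collecting tan balls, every non-tan ball comes out first.
There are 19 + 13 + 17 + 12 + 29 + 19 = 109 non-tan balls altogether.
After those, each further ball must be tan, so 109 + 8 = 117 draws guarantee 8 tan balls.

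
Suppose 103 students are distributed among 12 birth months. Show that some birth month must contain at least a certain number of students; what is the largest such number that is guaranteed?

By pigeonhole, the 12 birth months are the holes and the 103 students are the pigeons.
If every birth month held at most 8 students, the total would be at most 12 × 8 = 96, which is less than 103.
So some birth month holds at least ⌈103/12⌉ = 9 students.

9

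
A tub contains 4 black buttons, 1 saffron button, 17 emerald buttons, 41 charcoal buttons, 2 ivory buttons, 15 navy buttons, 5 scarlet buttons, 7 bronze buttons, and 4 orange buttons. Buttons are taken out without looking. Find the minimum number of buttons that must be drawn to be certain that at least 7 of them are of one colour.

41

Put each drawn button into a box by colour. The largest draw with every box below 7 takes min(count, 6) from each colour; colours with fewer than 6 contribute all they have.
Σ min(cᵢ, 6) = 4 + 1 + 6 + 6 + 2 + 6 + 5 + 6 + 4 = 40.
Draw number 40 + 1 = 41 must push one box to 7.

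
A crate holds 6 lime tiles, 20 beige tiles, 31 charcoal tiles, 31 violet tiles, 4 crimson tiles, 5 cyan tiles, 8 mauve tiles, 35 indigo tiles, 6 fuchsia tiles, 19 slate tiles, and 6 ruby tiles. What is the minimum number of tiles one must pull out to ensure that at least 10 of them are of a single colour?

81

By the pigeonhole principle, the 11 colours are the holes; the tiles drawn are the pigeons.
To avoid 10 of any one colour, the worst case takes at most 9 of each colour, or every tile of a colour that has fewer than 9.
That gives 6 + 9 + 9 + 9 + 4 + 5 + 8 + 9 + 6 + 9 + 6 = 80 tiles with no colour reaching 10.
The next tile forces some colour to 10, so 80 + 1 = 81.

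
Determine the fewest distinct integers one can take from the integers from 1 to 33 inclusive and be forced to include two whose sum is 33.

18

A set avoiding the sum 33 can contain at most one of each pair {x, 33−x}, plus the 1 element whose complement lies outside the range.
The integers 17, …, 33 (17 of them) are such a set: any two sum to at least 17+18 = 35 > 33.
By pigeonhole, any 18th integer completes one of the 16 pairs, so 18 choices force a sum of 33.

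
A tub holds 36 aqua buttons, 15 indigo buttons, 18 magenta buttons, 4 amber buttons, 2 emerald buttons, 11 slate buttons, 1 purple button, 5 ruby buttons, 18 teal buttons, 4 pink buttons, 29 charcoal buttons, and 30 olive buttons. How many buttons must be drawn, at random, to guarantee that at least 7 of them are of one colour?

59

The 12 colours are the holes; the buttons drawn are the pigeons.
To avoid 7 of any one colour, the worst case takes at most 6 of each colour, or every button of a colour that has fewer than 6.
That gives 6 + 6 + 6 + 4 + 2 + 6 + 1 + 5 + 6 + 4 + 6 + 6 = 58 buttons with no colour reaching 7.
The next button forces some colour to 7, so 58 + 1 = 59.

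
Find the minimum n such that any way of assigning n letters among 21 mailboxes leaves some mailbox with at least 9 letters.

With 168 letters one could put exactly 8 in each of the 21 mailboxes, and no mailbox would reach 9.
One more letter must land in a mailbox that already has 8, giving it 9.
So 21 × 8 + 1 = 169 letters are required.

169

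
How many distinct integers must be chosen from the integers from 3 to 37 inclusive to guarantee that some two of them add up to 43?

A set avoiding the sum 43 can contain at most one of each pair {x, 43−x}, plus the 3 elements whose complement lies outside the range.
The integers 3, …, 21 (19 of them) are such a set: any two sum to at least 3+4 = 7 and at most 20+21 = 41 < 43.
By the pigeonhole principle, any 20th integer completes one of the 16 pairs, so 20 choices force a sum of 43.

20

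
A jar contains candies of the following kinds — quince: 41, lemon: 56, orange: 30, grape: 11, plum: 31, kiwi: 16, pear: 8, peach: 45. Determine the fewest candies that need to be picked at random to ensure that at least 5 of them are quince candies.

202

In the worst case for collecting quince candies, every non-quince candy comes out first.
There are 56 + 30 + 11 + 31 + 16 + 8 + 45 = 197 non-quince candies altogether.
After those, each further candy must be quince, so 197 + 5 = 202 draws guarantee 5 quince candies.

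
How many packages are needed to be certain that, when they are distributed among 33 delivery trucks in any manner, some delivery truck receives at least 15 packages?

With 462 packages one could put exactly 14 in each of the 33 delivery trucks, and no delivery truck would reach 15.
By pigeonhole, one more package must land in a delivery truck that already has 14, giving it 15.
So 33 × 14 + 1 = 463 packages are required.

463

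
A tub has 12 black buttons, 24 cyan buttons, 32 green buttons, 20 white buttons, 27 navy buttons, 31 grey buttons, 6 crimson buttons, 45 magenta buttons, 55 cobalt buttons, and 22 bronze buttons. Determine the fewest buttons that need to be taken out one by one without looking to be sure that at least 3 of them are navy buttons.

In the worst case for collecting navy buttons, every non-navy button comes out first.
There are 12 + 24 + 32 + 20 + 31 + 6 + 45 + 55 + 22 = 247 non-navy buttons altogether.
After those, each further button must be navy, so 247 + 3 = 250 draws guarantee 3 navy buttons.

250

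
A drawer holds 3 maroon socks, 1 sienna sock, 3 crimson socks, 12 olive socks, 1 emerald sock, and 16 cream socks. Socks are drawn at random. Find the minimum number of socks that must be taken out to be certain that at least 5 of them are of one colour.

17

By pigeonhole, the 6 colours are the holes; the socks drawn are the pigeons.
To avoid 5 of any one colour, the worst case takes at most 4 of each colour, or every sock of a colour that has fewer than 4.
That gives 3 + 1 + 3 + 4 + 1 + 4 = 16 socks with no colour reaching 5.
The next sock forces some colour to 5, so 16 + 1 = 17.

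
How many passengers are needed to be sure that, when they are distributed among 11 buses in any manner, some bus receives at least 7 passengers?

67

With 66 passengers one could put exactly 6 in each of the 11 buses, and no bus would reach 7.
One more passenger must land in a bus that already has 6, giving it 7.
So 11 × 6 + 1 = 67 passengers are required.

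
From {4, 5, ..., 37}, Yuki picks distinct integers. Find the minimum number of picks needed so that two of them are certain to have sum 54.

Two chosen integers sum to 54 exactly when both halves of some pair {x, 54−x} with 17 ≤ x ≤ 54−x ≤ 37 are chosen — 10 such pairs.
The remaining 14 elements (those with no distinct partner in range) can never complete a 54-sum, so the worst case takes all of them and one from each pair: 14 + 10 = 24.
The 25th integer has to be the second member of some pair, so 24 + 1 = 25.

25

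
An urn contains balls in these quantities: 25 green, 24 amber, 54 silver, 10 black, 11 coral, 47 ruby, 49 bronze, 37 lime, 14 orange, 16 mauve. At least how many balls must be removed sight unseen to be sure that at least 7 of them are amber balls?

270

In the worst case for collecting amber balls, every non-amber ball comes out first.
There are 25 + 54 + 10 + 11 + 47 + 49 + 37 + 14 + 16 = 263 non-amber balls altogether.
After those, each further ball must be amber, so 263 + 7 = 270 draws guarantee 7 amber balls.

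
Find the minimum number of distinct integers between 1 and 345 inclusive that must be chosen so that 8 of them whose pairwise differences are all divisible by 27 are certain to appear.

190

Integers whose pairwise differences are multiples of 27 are exactly those sharing a remainder mod 27. Pigeonhole: the 27 residue classes mod 27 are the pigeonholes.
With 189 integers one could put 7 in each residue class and have no class reach 8.
The 190th integer pushes some class to 8, so 27·7 + 1 = 190.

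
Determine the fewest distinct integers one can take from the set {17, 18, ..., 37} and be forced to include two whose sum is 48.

15

A set avoiding the sum 48 can contain at most one of each pair {x, 48−x}, plus the 7 elements whose complement lies outside the range or equal to its own complement.
The integers 24, …, 37 (14 of them) are such a set: any two sum to at least 24+25 = 49 > 48.
By pigeonhole, any 15th integer completes one of the 7 pairs, so 15 choices force a sum of 48.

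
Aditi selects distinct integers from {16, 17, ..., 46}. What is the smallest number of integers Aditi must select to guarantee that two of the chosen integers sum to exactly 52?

22

Two chosen integers sum to 52 exactly when both halves of some pair {x, 52−x} with 16 ≤ x ≤ 52−x ≤ 36 are chosen — 10 such pairs.
The remaining 11 elements (those with no distinct partner in range) can never complete a 52-sum, so the worst case takes all of them and one from each pair: 11 + 10 = 21.
By pigeonhole, the 22nd integer has to be the second member of some pair, so 21 + 1 = 22.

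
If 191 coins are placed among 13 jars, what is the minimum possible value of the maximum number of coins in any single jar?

15

By the pigeonhole principle, the 13 jars are the holes and the 191 coins are the pigeons.
If every jar held at most 14 coins, the total would be at most 13 × 14 = 182, which is less than 191.
So some jar holds at least ⌈191/13⌉ = 15 coins.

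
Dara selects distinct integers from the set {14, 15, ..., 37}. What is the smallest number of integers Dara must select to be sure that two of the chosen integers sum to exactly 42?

Two chosen integers sum to 42 exactly when both halves of some pair {x, 42−x} with 14 ≤ x ≤ 42−x ≤ 28 are chosen — 7 such pairs.
The remaining 10 elements (those with no distinct partner in range) can never complete a 42-sum, so the worst case takes all of them and one from each pair: 10 + 7 = 17.
The 18th integer has to be the second member of some pair, so 17 + 1 = 18.

18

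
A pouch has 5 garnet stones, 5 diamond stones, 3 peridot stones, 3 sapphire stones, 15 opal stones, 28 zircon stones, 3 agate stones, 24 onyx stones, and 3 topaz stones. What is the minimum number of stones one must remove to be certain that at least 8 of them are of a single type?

By pigeonhole, put each drawn stone into a box by type. The largest draw with every box below 8 takes min(count, 7) from each type; types with fewer than 7 contribute all they have.
Σ min(cᵢ, 7) = 5 + 5 + 3 + 3 + 7 + 7 + 3 + 7 + 3 = 43.
Draw number 43 + 1 = 44 must push one box to 8.

44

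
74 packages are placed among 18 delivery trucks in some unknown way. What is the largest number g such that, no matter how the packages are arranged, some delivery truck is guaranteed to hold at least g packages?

5

The 18 delivery trucks are the holes and the 74 packages are the pigeons.
If every delivery truck held at most 4 packages, the total would be at most 18 × 4 = 72, which is less than 74.
So some delivery truck holds at least ⌈74/18⌉ = 5 packages.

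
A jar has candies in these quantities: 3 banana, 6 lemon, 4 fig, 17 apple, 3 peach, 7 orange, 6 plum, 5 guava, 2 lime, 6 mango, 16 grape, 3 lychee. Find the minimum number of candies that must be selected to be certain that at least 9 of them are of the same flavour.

Put each drawn candy into a box by flavour. The largest draw with every box below 9 takes min(count, 8) from each flavour; flavours with fewer than 8 contribute all they have.
Σ min(cᵢ, 8) = 3 + 6 + 4 + 8 + 3 + 7 + 6 + 5 + 2 + 6 + 8 + 3 = 61.
Draw number 61 + 1 = 62 must push one box to 9.

62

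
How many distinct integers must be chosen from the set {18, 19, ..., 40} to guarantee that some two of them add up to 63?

Two chosen integers sum to 63 exactly when both halves of some pair {x, 63−x} with 23 ≤ x ≤ 63−x ≤ 40 are chosen — 9 such pairs.
The remaining 5 elements (those with no distinct partner in range) can never complete a 63-sum, so the worst case takes all of them and one from each pair: 5 + 9 = 14.
By pigeonhole, the 15th integer has to be the second member of some pair, so 14 + 1 = 15.

15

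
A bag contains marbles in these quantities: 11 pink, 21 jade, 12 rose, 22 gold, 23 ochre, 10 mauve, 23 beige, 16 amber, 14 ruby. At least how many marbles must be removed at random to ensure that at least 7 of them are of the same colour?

55

Put each drawn marble into a box by colour. The largest draw with every box below 7 takes min(count, 6) from each colour.
Σ min(cᵢ, 6) = 6 + 6 + 6 + 6 + 6 + 6 + 6 + 6 + 6 = 54.
Draw number 54 + 1 = 55 must push one box to 7.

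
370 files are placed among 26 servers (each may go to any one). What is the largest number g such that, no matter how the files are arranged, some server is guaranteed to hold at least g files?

The 26 servers are the holes and the 370 files are the pigeons.
If every server held at most 14 files, the total would be at most 26 × 14 = 364, which is less than 370.
So some server holds at least ⌈370/26⌉ = 15 files.

15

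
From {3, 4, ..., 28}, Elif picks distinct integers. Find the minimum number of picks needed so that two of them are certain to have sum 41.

19

Two chosen integers sum to 41 exactly when both halves of some pair {x, 41−x} with 13 ≤ x ≤ 41−x ≤ 28 are chosen — 8 such pairs.
The remaining 10 elements (those with no distinct partner in range) can never complete a 41-sum, so the worst case takes all of them and one from each pair: 10 + 8 = 18.
By the pigeonhole principle, the 19th integer has to be the second member of some pair, so 18 + 1 = 19.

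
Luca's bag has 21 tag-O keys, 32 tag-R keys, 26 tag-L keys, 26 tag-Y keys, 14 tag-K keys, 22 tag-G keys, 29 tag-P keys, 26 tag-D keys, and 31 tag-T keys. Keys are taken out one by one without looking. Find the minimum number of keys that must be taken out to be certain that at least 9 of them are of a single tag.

73

Pigeonhole: the 9 tags are the holes; the keys drawn are the pigeons.
To avoid 9 of any one tag, the worst case takes at most 8 of each tag.
That gives 8 + 8 + 8 + 8 + 8 + 8 + 8 + 8 + 8 = 72 keys with no tag reaching 9.
The next key forces some tag to 9, so 72 + 1 = 73.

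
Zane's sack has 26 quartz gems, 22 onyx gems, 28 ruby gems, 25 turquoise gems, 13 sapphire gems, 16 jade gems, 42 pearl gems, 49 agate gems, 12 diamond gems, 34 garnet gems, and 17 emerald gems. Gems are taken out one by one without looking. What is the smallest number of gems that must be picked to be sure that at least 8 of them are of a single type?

By the pigeonhole principle, put each drawn gem into a box by type. The largest draw with every box below 8 takes min(count, 7) from each type.
Σ min(cᵢ, 7) = 7 + 7 + 7 + 7 + 7 + 7 + 7 + 7 + 7 + 7 + 7 = 77.
Draw number 77 + 1 = 78 must push one box to 8.

78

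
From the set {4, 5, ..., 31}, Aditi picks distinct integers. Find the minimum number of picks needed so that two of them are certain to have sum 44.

20

Group the elements by complementary pair {x, 44−x}: {13,31}, {14,30}, {15,29}, …, giving 9 two-element pairs; the single value 22 (it cannot pair with itself since the integers are distinct); and 9 integers whose partner 44−x falls outside [4,31].
Treating each of those 19 groups as a pigeonhole, one can pick one integer per group — 19 integers — with no two summing to 44.
The 20th integer lands in an occupied pair, forcing a sum of 44.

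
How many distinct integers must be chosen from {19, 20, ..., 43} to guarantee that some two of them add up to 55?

Group the elements by complementary pair {x, 55−x}: {19,36}, {20,35}, {21,34}, …, giving 9 two-element pairs and 7 integers whose partner 55−x falls outside [19,43].
Pigeonhole: treating each of those 16 groups as a pigeonhole, one can pick one integer per group — 16 integers — with no two summing to 55.
The 17th integer lands in an occupied pair, forcing a sum of 55.

17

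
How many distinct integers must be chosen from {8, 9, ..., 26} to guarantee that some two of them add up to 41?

14

Group the elements by complementary pair {x, 41−x}: {15,26}, {16,25}, {17,24}, …, giving 6 two-element pairs and 7 integers whose partner 41−x falls outside [8,26].
By the pigeonhole principle, treating each of those 13 groups as a pigeonhole, one can pick one integer per group — 13 integers — with no two summing to 41.
The 14th integer lands in an occupied pair, forcing a sum of 41.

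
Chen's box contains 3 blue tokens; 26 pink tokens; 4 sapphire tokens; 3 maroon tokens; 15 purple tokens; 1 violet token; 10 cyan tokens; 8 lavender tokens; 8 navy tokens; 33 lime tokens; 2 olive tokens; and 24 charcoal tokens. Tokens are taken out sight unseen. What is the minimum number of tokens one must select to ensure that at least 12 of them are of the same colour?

Pigeonhole: put each drawn token into a box by colour. The largest draw with every box below 12 takes min(count, 11) from each colour; colours with fewer than 11 contribute all they have.
Σ min(cᵢ, 11) = 3 + 11 + 4 + 3 + 11 + 1 + 10 + 8 + 8 + 11 + 2 + 11 = 83.
Draw number 83 + 1 = 84 must push one box to 12.

84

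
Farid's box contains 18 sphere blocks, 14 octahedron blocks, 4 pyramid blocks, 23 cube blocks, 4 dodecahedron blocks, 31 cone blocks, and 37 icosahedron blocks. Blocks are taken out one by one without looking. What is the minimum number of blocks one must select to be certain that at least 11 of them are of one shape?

59

Pigeonhole: put each drawn block into a box by shape. The largest draw with every box below 11 takes min(count, 10) from each shape; shapes with fewer than 10 contribute all they have.
Σ min(cᵢ, 10) = 10 + 10 + 4 + 10 + 4 + 10 + 10 = 58.
Draw number 58 + 1 = 59 must push one box to 11.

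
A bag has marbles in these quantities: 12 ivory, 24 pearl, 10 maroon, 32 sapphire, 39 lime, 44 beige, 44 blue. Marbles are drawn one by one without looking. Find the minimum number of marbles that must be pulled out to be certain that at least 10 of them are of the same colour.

Pigeonhole: put each drawn marble into a box by colour. The largest draw with every box below 10 takes min(count, 9) from each colour.
Σ min(cᵢ, 9) = 9 + 9 + 9 + 9 + 9 + 9 + 9 = 63.
Draw number 63 + 1 = 64 must push one box to 10.

64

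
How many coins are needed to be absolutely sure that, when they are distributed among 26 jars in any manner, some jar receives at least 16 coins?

391

With 390 coins one could put exactly 15 in each of the 26 jars, and no jar would reach 16.
By the pigeonhole principle, one more coin must land in a jar that already has 15, giving it 16.
So 26 × 15 + 1 = 391 coins are required.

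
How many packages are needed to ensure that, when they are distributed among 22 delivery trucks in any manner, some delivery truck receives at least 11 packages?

221

With 220 packages one could put exactly 10 in each of the 22 delivery trucks, and no delivery truck would reach 11.
One more package must land in a delivery truck that already has 10, giving it 11.
So 22 × 10 + 1 = 221 packages are required.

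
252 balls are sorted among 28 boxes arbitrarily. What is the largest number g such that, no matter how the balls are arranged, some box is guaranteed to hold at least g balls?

9

Pigeonhole: the 28 boxes are the holes and the 252 balls are the pigeons.
If every box held at most 8 balls, the total would be at most 28 × 8 = 224, which is less than 252.
So some box holds at least ⌈252/28⌉ = 9 balls.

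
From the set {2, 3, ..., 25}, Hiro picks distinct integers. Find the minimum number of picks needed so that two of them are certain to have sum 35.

17

A set avoiding the sum 35 can contain at most one of each pair {x, 35−x}, plus the 8 elements whose complement lies outside the range.
The integers 2, …, 17 (16 of them) are such a set: any two sum to at least 2+3 = 5 and at most 16+17 = 33 < 35.
Any 17th integer completes one of the 8 pairs, so 17 choices force a sum of 35.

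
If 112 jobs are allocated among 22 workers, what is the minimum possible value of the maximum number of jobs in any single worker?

Pigeonhole: the 22 workers are the holes and the 112 jobs are the pigeons.
If every worker held at most 5 jobs, the total would be at most 22 × 5 = 110, which is less than 112.
So some worker holds at least ⌈112/22⌉ = 6 jobs.

6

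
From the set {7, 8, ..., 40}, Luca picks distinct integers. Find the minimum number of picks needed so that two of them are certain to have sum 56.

A set avoiding the sum 56 can contain at most one of each pair {x, 56−x}, plus the 10 elements whose complement lies outside the range or equal to its own complement.
The integers 7, …, 28 (22 of them) are such a set: any two sum to at least 7+8 = 15 and at most 27+28 = 55 < 56.
By pigeonhole, any 23rd integer completes one of the 12 pairs, so 23 choices force a sum of 56.

23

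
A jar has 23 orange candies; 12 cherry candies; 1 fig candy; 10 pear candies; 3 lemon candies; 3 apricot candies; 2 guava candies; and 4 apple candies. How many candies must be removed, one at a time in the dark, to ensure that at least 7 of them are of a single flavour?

An adversary could hand out at most 6 candies per flavour (5 flavours run out sooner): 6 + 6 + 1 + 6 + 3 + 3 + 2 + 4 = 31 candies and still no flavour has 7.
One more candy lands in a flavour already at 6, so 32 draws are enough and 31 are not.

32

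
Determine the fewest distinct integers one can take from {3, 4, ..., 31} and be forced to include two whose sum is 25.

Two chosen integers sum to 25 exactly when both halves of some pair {x, 25−x} with 3 ≤ x ≤ 25−x ≤ 22 are chosen — 10 such pairs.
The remaining 9 elements (those with no distinct partner in range) can never complete a 25-sum, so the worst case takes all of them and one from each pair: 9 + 10 = 19.
The 20th integer has to be the second member of some pair, so 19 + 1 = 20.

20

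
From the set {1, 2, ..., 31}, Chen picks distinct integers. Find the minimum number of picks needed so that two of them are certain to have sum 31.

Two chosen integers sum to 31 exactly when both halves of some pair {x, 31−x} with 1 ≤ x ≤ 31−x ≤ 30 are chosen — 15 such pairs.
The remaining 1 element (those with no distinct partner in range) can never complete a 31-sum, so the worst case takes all of them and one from each pair: 1 + 15 = 16.
The 17th integer has to be the second member of some pair, so 16 + 1 = 17.

17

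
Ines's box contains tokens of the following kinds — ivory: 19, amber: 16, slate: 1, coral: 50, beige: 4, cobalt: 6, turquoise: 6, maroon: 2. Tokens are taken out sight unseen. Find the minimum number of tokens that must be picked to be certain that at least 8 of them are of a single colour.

By pigeonhole, the 8 colours are the holes; the tokens drawn are the pigeons.
To avoid 8 of any one colour, the worst case takes at most 7 of each colour, or every token of a colour that has fewer than 7.
That gives 7 + 7 + 1 + 7 + 4 + 6 + 6 + 2 = 40 tokens with no colour reaching 8.
The next token forces some colour to 8, so 40 + 1 = 41.

41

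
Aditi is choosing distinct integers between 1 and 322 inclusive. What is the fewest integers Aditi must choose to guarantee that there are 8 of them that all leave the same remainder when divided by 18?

Pigeonhole: the 18 residue classes mod 18 are the pigeonholes.
With 126 integers one could put 7 in each residue class and have no class reach 8.
The 127th integer pushes some class to 8, so 18·7 + 1 = 127.

127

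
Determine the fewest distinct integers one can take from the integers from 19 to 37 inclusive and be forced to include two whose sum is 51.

Two chosen integers sum to 51 exactly when both halves of some pair {x, 51−x} with 19 ≤ x ≤ 51−x ≤ 32 are chosen — 7 such pairs.
The remaining 5 elements (those with no distinct partner in range) can never complete a 51-sum, so the worst case takes all of them and one from each pair: 5 + 7 = 12.
The 13th integer has to be the second member of some pair, so 12 + 1 = 13.

13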